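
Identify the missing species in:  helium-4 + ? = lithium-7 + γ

triton

Conserve mass number: 4 + A = 7 + 0, so A = 3.
Conserve atomic number: 2 + Z = 3 + 0, so Z = 1.
A = 3 and Z = 1 is hydrogen-3 — a triton.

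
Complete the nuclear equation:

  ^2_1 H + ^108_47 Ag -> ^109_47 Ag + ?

Conserve mass number: 2 + 108 = 109 + A, so A = 1.
Conserve atomic number: 1 + 47 = 47 + Z, so Z = 1.
A = 1 and Z = 1 is ^1_1 H — a proton.

proton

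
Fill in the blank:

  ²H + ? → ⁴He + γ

Conserve mass number: 2 + A = 4 + 0, so A = 2.
Conserve atomic number: 1 + Z = 2 + 0, so Z = 1.
A = 2 and Z = 1 is ²H — a deuteron.

deuteron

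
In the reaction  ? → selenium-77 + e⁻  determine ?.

As-77

Conserve mass number: A = 77 + 0, so A = 77.
Conserve atomic number: Z = 34 − 1, so Z = 33.
Z = 33 is arsenic, so the species is arsenic-77.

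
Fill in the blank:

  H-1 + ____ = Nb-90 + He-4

Mo-93

Conserve mass number: 1 + A = 90 + 4, so A = 93.
Conserve atomic number: 1 + Z = 41 + 2, so Z = 42.
Z = 42 is molybdenum, so the species is Mo-93.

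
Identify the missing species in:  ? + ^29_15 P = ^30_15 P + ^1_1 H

deuteron

Conserve mass number: A + 29 = 30 + 1, so A = 2.
Conserve atomic number: Z + 15 = 15 + 1, so Z = 1.
A = 2 and Z = 1 is ^2_1 H — a deuteron.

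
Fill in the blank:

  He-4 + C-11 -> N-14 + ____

proton

Conserve mass number: 4 + 11 = 14 + A, so A = 1.
Conserve atomic number: 2 + 6 = 7 + Z, so Z = 1.
A = 1 and Z = 1 is H-1 — a proton.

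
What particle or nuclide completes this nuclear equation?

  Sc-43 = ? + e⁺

Ca-43

Conserve mass number: 43 = A + 0, so A = 43.
Conserve atomic number: 21 = Z + 1, so Z = 20.
Z = 20 is calcium, so the species is Ca-43.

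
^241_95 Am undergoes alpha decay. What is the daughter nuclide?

Np-237

Alpha decay: mass number changes by -4, atomic number by -2.
A: 241 − 4 = 237; Z: 95 − 2 = 93.
Z = 93 is neptunium, so the daughter is ^237_93 Np.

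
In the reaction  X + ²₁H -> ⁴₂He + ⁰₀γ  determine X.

deuteron

Conserve mass number: A + 2 = 4 + 0, so A = 2.
Conserve atomic number: Z + 1 = 2 + 0, so Z = 1.
A = 2 and Z = 1 is ²₁H — a deuteron.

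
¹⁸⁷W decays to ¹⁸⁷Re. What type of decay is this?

ΔA = 187 − 187 = 0; ΔZ = 75 − 74 = +1.
A is unchanged and Z rises by 1 — a neutron has become a proton (β⁻ decay).

beta-minus decay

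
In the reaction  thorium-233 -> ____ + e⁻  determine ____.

Conserve mass number: 233 = A + 0, so A = 233.
Conserve atomic number: 90 = Z − 1, so Z = 91.
Z = 91 is protactinium, so the species is protactinium-233.

Pa-233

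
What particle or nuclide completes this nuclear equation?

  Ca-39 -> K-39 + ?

Conserve mass number: 39 = 39 + A, so A = 0.
Conserve atomic number: 20 = 19 + Z, so Z = 1.
A = 0 and Z = 1 is e⁺ — a positron.

positron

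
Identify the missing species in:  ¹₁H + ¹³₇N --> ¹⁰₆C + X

Conserve mass number: 1 + 13 = 10 + A, so A = 4.
Conserve atomic number: 1 + 7 = 6 + Z, so Z = 2.
A = 4 and Z = 2 is ⁴₂He — an alpha particle.

alpha particle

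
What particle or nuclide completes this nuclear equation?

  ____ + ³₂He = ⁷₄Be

Conserve mass number: A + 3 = 7, so A = 4.
Conserve atomic number: Z + 2 = 4, so Z = 2.
A = 4 and Z = 2 is ⁴₂He — an alpha particle.

alpha particle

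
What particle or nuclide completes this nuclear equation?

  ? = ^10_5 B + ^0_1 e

C-10

Conserve mass number: A = 10 + 0, so A = 10.
Conserve atomic number: Z = 5 + 1, so Z = 6.
Z = 6 is carbon, so the species is ^10_6 C.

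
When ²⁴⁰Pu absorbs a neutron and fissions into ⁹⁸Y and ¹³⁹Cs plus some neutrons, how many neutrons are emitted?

Conserve mass number: 241 = 98 + 139 + k, so k = 241 − 237 = 4.
Check atomic number: 94 = 39 + 55 + 0 = 94. ✓

4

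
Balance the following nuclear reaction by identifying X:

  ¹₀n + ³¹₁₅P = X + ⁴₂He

Al-28

Conserve mass number: 1 + 31 = A + 4, so A = 28.
Conserve atomic number: 0 + 15 = Z + 2, so Z = 13.
Z = 13 is aluminium, so the species is ²⁸₁₃Al.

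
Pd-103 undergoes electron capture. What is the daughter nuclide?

Electron capture: mass number changes by +0, atomic number by -1.
A: 103 = 103; Z: 46 − 1 = 45.
Z = 45 is rhodium, so the daughter is Rh-103.

Rh-103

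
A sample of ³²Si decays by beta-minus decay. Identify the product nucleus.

Beta-minus decay: mass number changes by +0, atomic number by +1.
A: 32 = 32; Z: 14 + 1 = 15.
Z = 15 is phosphorus, so the daughter is ³²P.

P-32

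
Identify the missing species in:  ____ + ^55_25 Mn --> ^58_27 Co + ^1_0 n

alpha particle

Conserve mass number: A + 55 = 58 + 1, so A = 4.
Conserve atomic number: Z + 25 = 27 + 0, so Z = 2.
A = 4 and Z = 2 is ^4_2 He — an alpha particle.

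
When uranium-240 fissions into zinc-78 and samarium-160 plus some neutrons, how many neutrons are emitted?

2

Conserve mass number: 240 = 78 + 160 + k, so k = 240 − 238 = 2.
Check atomic number: 92 = 30 + 62 + 0 = 92. ✓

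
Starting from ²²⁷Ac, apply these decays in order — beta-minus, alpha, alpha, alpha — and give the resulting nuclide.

Start: (A, Z) = (227, 89).
After β⁻: (227, 90).
After α: (223, 88).
After α: (219, 86).
After α: (215, 84).
Z = 84 is polonium.

Po-215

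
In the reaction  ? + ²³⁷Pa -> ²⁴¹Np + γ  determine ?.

alpha particle

Conserve mass number: A + 237 = 241 + 0, so A = 4.
Conserve atomic number: Z + 91 = 93 + 0, so Z = 2.
A = 4 and Z = 2 is ⁴He — an alpha particle.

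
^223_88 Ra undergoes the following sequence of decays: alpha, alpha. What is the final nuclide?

Po-215

Start: (A, Z) = (223, 88).
After α: (219, 86).
After α: (215, 84).
Z = 84 is polonium.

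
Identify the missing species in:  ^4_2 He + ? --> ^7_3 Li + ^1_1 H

alpha particle

Conserve mass number: 4 + A = 7 + 1, so A = 4.
Conserve atomic number: 2 + Z = 3 + 1, so Z = 2.
A = 4 and Z = 2 is ^4_2 He — an alpha particle.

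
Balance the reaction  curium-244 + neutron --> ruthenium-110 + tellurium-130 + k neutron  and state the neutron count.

5

Conserve mass number: 245 = 110 + 130 + k, so k = 245 − 240 = 5.
Check atomic number: 96 = 44 + 52 + 0 = 96. ✓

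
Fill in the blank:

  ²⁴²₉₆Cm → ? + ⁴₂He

Pu-238

Conserve mass number: 242 = A + 4, so A = 238.
Conserve atomic number: 96 = Z + 2, so Z = 94.
Z = 94 is plutonium, so the species is ²³⁸₉₄Pu.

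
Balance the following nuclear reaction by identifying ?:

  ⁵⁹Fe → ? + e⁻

Co-59

Conserve mass number: 59 = A + 0, so A = 59.
Conserve atomic number: 26 = Z − 1, so Z = 27.
Z = 27 is cobalt, so the species is ⁵⁹Co.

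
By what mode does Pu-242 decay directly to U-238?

alpha decay

ΔA = 238 − 242 = -4; ΔZ = 92 − 94 = -2.
A drops by 4 and Z drops by 2 — the signature of alpha emission.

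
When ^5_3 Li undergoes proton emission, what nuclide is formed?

Proton emission: mass number changes by -1, atomic number by -1.
A: 5 − 1 = 4; Z: 3 − 1 = 2.
Z = 2 is helium, so the daughter is ^4_2 He.

He-4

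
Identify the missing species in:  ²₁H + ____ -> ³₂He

proton

Conserve mass number: 2 + A = 3, so A = 1.
Conserve atomic number: 1 + Z = 2, so Z = 1.
A = 1 and Z = 1 is ¹₁H — a proton.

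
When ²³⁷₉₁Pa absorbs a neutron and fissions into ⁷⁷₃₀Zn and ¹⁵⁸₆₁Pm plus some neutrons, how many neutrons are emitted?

Conserve mass number: 238 = 77 + 158 + k, so k = 238 − 235 = 3.
Check atomic number: 91 = 30 + 61 + 0 = 91. ✓

3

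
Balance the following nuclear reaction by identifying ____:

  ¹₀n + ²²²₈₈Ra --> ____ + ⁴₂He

Conserve mass number: 1 + 222 = A + 4, so A = 219.
Conserve atomic number: 0 + 88 = Z + 2, so Z = 86.
Z = 86 is radon, so the species is ²¹⁹₈₆Rn.

Rn-219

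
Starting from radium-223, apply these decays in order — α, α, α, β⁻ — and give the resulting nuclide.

Bi-211

Start: (A, Z) = (223, 88).
After α: (219, 86).
After α: (215, 84).
After α: (211, 82).
After β⁻: (211, 83).
Z = 83 is bismuth.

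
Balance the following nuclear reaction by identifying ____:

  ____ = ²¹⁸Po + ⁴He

Rn-222

Conserve mass number: A = 218 + 4, so A = 222.
Conserve atomic number: Z = 84 + 2, so Z = 86.
Z = 86 is radon, so the species is ²²²Rn.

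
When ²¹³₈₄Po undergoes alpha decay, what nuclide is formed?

Alpha decay: mass number changes by -4, atomic number by -2.
A: 213 − 4 = 209; Z: 84 − 2 = 82.
Z = 82 is lead, so the daughter is ²⁰⁹₈₂Pb.

Pb-209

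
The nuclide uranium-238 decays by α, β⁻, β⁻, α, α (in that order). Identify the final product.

Start: (A, Z) = (238, 92).
After α: (234, 90).
After β⁻: (234, 91).
After β⁻: (234, 92).
After α: (230, 90).
After α: (226, 88).
Z = 88 is radium.

Ra-226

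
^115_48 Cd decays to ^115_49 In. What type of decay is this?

ΔA = 115 − 115 = 0; ΔZ = 49 − 48 = +1.
A is unchanged and Z rises by 1 — a neutron has become a proton (β⁻ decay).

beta-minus decay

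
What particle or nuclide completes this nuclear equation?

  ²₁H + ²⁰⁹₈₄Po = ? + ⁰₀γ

At-211

Conserve mass number: 2 + 209 = A + 0, so A = 211.
Conserve atomic number: 1 + 84 = Z + 0, so Z = 85.
Z = 85 is astatine, so the species is ²¹¹₈₅At.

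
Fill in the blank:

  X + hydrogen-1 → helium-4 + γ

triton

Conserve mass number: A + 1 = 4 + 0, so A = 3.
Conserve atomic number: Z + 1 = 2 + 0, so Z = 1.
A = 3 and Z = 1 is hydrogen-3 — a triton.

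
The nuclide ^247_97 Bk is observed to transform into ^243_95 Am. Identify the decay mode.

alpha decay

ΔA = 243 − 247 = -4; ΔZ = 95 − 97 = -2.
A drops by 4 and Z drops by 2 — the signature of alpha emission.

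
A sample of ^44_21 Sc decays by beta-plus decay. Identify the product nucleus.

Beta-plus decay: mass number changes by +0, atomic number by -1.
A: 44 = 44; Z: 21 − 1 = 20.
Z = 20 is calcium, so the daughter is ^44_20 Ca.

Ca-44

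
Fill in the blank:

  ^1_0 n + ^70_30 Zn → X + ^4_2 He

Ni-67

Conserve mass number: 1 + 70 = A + 4, so A = 67.
Conserve atomic number: 0 + 30 = Z + 2, so Z = 28.
Z = 28 is nickel, so the species is ^67_28 Ni.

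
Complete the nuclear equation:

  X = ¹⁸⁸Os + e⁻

Re-188

Conserve mass number: A = 188 + 0, so A = 188.
Conserve atomic number: Z = 76 − 1, so Z = 75.
Z = 75 is rhenium, so the species is ¹⁸⁸Re.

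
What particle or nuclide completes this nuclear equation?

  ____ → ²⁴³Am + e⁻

Pu-243

Conserve mass number: A = 243 + 0, so A = 243.
Conserve atomic number: Z = 95 − 1, so Z = 94.
Z = 94 is plutonium, so the species is ²⁴³Pu.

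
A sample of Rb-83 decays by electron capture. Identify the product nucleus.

Kr-83

Electron capture: mass number changes by +0, atomic number by -1.
A: 83 = 83; Z: 37 − 1 = 36.
Z = 36 is krypton, so the daughter is Kr-83.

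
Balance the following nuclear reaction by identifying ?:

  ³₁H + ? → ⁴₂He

proton

Conserve mass number: 3 + A = 4, so A = 1.
Conserve atomic number: 1 + Z = 2, so Z = 1.
A = 1 and Z = 1 is ¹₁H — a proton.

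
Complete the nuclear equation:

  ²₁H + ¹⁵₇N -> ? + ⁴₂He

Conserve mass number: 2 + 15 = A + 4, so A = 13.
Conserve atomic number: 1 + 7 = Z + 2, so Z = 6.
Z = 6 is carbon, so the species is ¹³₆C.

C-13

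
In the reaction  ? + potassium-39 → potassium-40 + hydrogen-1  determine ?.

deuteron

Conserve mass number: A + 39 = 40 + 1, so A = 2.
Conserve atomic number: Z + 19 = 19 + 1, so Z = 1.
A = 2 and Z = 1 is hydrogen-2 — a deuteron.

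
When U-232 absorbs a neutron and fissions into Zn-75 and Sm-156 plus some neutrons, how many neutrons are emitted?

2

Conserve mass number: 233 = 75 + 156 + k, so k = 233 − 231 = 2.
Check atomic number: 92 = 30 + 62 + 0 = 92. ✓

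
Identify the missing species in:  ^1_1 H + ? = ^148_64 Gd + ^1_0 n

Conserve mass number: 1 + A = 148 + 1, so A = 148.
Conserve atomic number: 1 + Z = 64 + 0, so Z = 63.
Z = 63 is europium, so the species is ^148_63 Eu.

Eu-148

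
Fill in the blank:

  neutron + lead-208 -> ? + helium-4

Conserve mass number: 1 + 208 = A + 4, so A = 205.
Conserve atomic number: 0 + 82 = Z + 2, so Z = 80.
Z = 80 is mercury, so the species is mercury-205.

Hg-205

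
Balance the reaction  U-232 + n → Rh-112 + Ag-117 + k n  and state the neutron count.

Conserve mass number: 233 = 112 + 117 + k, so k = 233 − 229 = 4.
Check atomic number: 92 = 45 + 47 + 0 = 92. ✓

4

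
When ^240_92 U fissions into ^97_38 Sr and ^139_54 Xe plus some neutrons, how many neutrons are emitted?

Conserve mass number: 240 = 97 + 139 + k, so k = 240 − 236 = 4.
Check atomic number: 92 = 38 + 54 + 0 = 92. ✓

4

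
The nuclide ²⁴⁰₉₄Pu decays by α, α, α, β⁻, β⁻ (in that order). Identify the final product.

Start: (A, Z) = (240, 94).
After α: (236, 92).
After α: (232, 90).
After α: (228, 88).
After β⁻: (228, 89).
After β⁻: (228, 90).
Z = 90 is thorium.

Th-228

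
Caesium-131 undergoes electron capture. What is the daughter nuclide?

Electron capture: mass number changes by +0, atomic number by -1.
A: 131 = 131; Z: 55 − 1 = 54.
Z = 54 is xenon, so the daughter is xenon-131.

Xe-131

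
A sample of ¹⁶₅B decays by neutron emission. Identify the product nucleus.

Neutron emission: mass number changes by -1, atomic number by +0.
A: 16 − 1 = 15; Z: 5 = 5.
Z = 5 is boron, so the daughter is ¹⁵₅B.

B-15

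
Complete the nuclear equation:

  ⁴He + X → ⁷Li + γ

triton

Conserve mass number: 4 + A = 7 + 0, so A = 3.
Conserve atomic number: 2 + Z = 3 + 0, so Z = 1.
A = 3 and Z = 1 is ³H — a triton.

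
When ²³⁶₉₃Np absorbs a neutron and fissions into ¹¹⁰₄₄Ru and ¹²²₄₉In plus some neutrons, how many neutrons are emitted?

Conserve mass number: 237 = 110 + 122 + k, so k = 237 − 232 = 5.
Check atomic number: 93 = 44 + 49 + 0 = 93. ✓

5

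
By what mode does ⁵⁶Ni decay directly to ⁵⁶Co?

ΔA = 56 − 56 = 0; ΔZ = 27 − 28 = -1.
A is unchanged and Z drops by 1 — a proton has become a neutron (β⁺ emission or electron capture).

beta-plus decay or electron capture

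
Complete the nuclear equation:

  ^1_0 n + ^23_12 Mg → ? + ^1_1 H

Conserve mass number: 1 + 23 = A + 1, so A = 23.
Conserve atomic number: 0 + 12 = Z + 1, so Z = 11.
Z = 11 is sodium, so the species is ^23_11 Na.

Na-23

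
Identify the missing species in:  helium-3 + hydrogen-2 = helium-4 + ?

proton

Conserve mass number: 3 + 2 = 4 + A, so A = 1.
Conserve atomic number: 2 + 1 = 2 + Z, so Z = 1.
A = 1 and Z = 1 is hydrogen-1 — a proton.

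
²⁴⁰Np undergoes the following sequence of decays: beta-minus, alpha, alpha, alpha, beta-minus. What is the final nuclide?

Ac-228

Start: (A, Z) = (240, 93).
After β⁻: (240, 94).
After α: (236, 92).
After α: (232, 90).
After α: (228, 88).
After β⁻: (228, 89).
Z = 89 is actinium.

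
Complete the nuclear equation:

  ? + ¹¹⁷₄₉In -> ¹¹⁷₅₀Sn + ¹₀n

proton

Conserve mass number: A + 117 = 117 + 1, so A = 1.
Conserve atomic number: Z + 49 = 50 + 0, so Z = 1.
A = 1 and Z = 1 is ¹₁H — a proton.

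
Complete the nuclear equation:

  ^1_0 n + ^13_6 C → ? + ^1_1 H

Conserve mass number: 1 + 13 = A + 1, so A = 13.
Conserve atomic number: 0 + 6 = Z + 1, so Z = 5.
Z = 5 is boron, so the species is ^13_5 B.

B-13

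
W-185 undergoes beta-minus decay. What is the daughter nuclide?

Beta-minus decay: mass number changes by +0, atomic number by +1.
A: 185 = 185; Z: 74 + 1 = 75.
Z = 75 is rhenium, so the daughter is Re-185.

Re-185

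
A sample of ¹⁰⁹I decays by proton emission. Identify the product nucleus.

Te-108

Proton emission: mass number changes by -1, atomic number by -1.
A: 109 − 1 = 108; Z: 53 − 1 = 52.
Z = 52 is tellurium, so the daughter is ¹⁰⁸Te.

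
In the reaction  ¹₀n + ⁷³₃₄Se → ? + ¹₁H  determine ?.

Conserve mass number: 1 + 73 = A + 1, so A = 73.
Conserve atomic number: 0 + 34 = Z + 1, so Z = 33.
Z = 33 is arsenic, so the species is ⁷³₃₃As.

As-73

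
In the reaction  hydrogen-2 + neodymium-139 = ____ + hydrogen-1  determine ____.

Conserve mass number: 2 + 139 = A + 1, so A = 140.
Conserve atomic number: 1 + 60 = Z + 1, so Z = 60.
Z = 60 is neodymium, so the species is neodymium-140.

Nd-140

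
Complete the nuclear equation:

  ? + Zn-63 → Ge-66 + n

Conserve mass number: A + 63 = 66 + 1, so A = 4.
Conserve atomic number: Z + 30 = 32 + 0, so Z = 2.
A = 4 and Z = 2 is He-4 — an alpha particle.

alpha particle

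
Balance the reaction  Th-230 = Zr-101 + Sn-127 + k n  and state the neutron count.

Conserve mass number: 230 = 101 + 127 + k, so k = 230 − 228 = 2.
Check atomic number: 90 = 40 + 50 + 0 = 90. ✓

2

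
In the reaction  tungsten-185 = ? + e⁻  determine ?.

Re-185

Conserve mass number: 185 = A + 0, so A = 185.
Conserve atomic number: 74 = Z − 1, so Z = 75.
Z = 75 is rhenium, so the species is rhenium-185.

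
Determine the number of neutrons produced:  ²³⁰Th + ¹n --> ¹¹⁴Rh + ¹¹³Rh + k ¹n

4

Conserve mass number: 231 = 114 + 113 + k, so k = 231 − 227 = 4.
Check atomic number: 90 = 45 + 45 + 0 = 90. ✓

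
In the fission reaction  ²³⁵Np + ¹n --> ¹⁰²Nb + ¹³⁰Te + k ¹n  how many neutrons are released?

4

Conserve mass number: 236 = 102 + 130 + k, so k = 236 − 232 = 4.
Check atomic number: 93 = 41 + 52 + 0 = 93. ✓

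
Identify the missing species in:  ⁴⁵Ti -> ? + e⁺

Sc-45

Conserve mass number: 45 = A + 0, so A = 45.
Conserve atomic number: 22 = Z + 1, so Z = 21.
Z = 21 is scandium, so the species is ⁴⁵Sc.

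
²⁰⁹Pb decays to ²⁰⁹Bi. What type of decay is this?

beta-minus decay

ΔA = 209 − 209 = 0; ΔZ = 83 − 82 = +1.
A is unchanged and Z rises by 1 — a neutron has become a proton (β⁻ decay).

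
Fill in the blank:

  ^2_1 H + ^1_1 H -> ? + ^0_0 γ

Conserve mass number: 2 + 1 = A + 0, so A = 3.
Conserve atomic number: 1 + 1 = Z + 0, so Z = 2.
Z = 2 is helium, so the species is ^3_2 He.

He-3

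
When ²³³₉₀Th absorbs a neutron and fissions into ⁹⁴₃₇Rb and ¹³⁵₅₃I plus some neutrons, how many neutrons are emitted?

5

Conserve mass number: 234 = 94 + 135 + k, so k = 234 − 229 = 5.
Check atomic number: 90 = 37 + 53 + 0 = 90. ✓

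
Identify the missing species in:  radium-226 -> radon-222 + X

alpha particle

Conserve mass number: 226 = 222 + A, so A = 4.
Conserve atomic number: 88 = 86 + Z, so Z = 2.
A = 4 and Z = 2 is helium-4 — an alpha particle.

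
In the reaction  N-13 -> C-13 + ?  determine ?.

positron

Conserve mass number: 13 = 13 + A, so A = 0.
Conserve atomic number: 7 = 6 + Z, so Z = 1.
A = 0 and Z = 1 is e⁺ — a positron.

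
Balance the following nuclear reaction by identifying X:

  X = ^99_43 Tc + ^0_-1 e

Mo-99

Conserve mass number: A = 99 + 0, so A = 99.
Conserve atomic number: Z = 43 − 1, so Z = 42.
Z = 42 is molybdenum, so the species is ^99_42 Mo.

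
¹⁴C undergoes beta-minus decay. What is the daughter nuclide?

Beta-minus decay: mass number changes by +0, atomic number by +1.
A: 14 = 14; Z: 6 + 1 = 7.
Z = 7 is nitrogen, so the daughter is ¹⁴N.

N-14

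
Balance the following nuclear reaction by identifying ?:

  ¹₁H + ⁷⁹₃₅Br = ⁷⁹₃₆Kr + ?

neutron

Conserve mass number: 1 + 79 = 79 + A, so A = 1.
Conserve atomic number: 1 + 35 = 36 + Z, so Z = 0.
A = 1 and Z = 0 is ¹₀n — a neutron.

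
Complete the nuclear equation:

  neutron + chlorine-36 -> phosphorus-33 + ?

Conserve mass number: 1 + 36 = 33 + A, so A = 4.
Conserve atomic number: 0 + 17 = 15 + Z, so Z = 2.
A = 4 and Z = 2 is helium-4 — an alpha particle.

alpha particle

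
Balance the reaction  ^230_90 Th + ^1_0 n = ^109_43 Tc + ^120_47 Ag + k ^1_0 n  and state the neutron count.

Conserve mass number: 231 = 109 + 120 + k, so k = 231 − 229 = 2.
Check atomic number: 90 = 43 + 47 + 0 = 90. ✓

2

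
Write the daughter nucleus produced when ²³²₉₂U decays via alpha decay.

Alpha decay: mass number changes by -4, atomic number by -2.
A: 232 − 4 = 228; Z: 92 − 2 = 90.
Z = 90 is thorium, so the daughter is ²²⁸₉₀Th.

Th-228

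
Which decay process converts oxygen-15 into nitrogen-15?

beta-plus decay or electron capture

ΔA = 15 − 15 = 0; ΔZ = 7 − 8 = -1.
A is unchanged and Z drops by 1 — a proton has become a neutron (β⁺ emission or electron capture).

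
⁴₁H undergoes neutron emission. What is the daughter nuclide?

Neutron emission: mass number changes by -1, atomic number by +0.
A: 4 − 1 = 3; Z: 1 = 1.
Z = 1 is hydrogen, so the daughter is ³₁H.

H-3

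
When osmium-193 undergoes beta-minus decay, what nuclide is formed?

Beta-minus decay: mass number changes by +0, atomic number by +1.
A: 193 = 193; Z: 76 + 1 = 77.
Z = 77 is iridium, so the daughter is iridium-193.

Ir-193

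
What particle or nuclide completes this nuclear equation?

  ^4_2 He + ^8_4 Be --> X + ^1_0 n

C-11

Conserve mass number: 4 + 8 = A + 1, so A = 11.
Conserve atomic number: 2 + 4 = Z + 0, so Z = 6.
Z = 6 is carbon, so the species is ^11_6 C.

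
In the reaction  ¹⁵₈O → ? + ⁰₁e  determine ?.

N-15

Conserve mass number: 15 = A + 0, so A = 15.
Conserve atomic number: 8 = Z + 1, so Z = 7.
Z = 7 is nitrogen, so the species is ¹⁵₇N.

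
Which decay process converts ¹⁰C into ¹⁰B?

ΔA = 10 − 10 = 0; ΔZ = 5 − 6 = -1.
A is unchanged and Z drops by 1 — a proton has become a neutron (β⁺ emission or electron capture).

beta-plus decay or electron capture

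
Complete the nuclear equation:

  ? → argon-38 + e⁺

Conserve mass number: A = 38 + 0, so A = 38.
Conserve atomic number: Z = 18 + 1, so Z = 19.
Z = 19 is potassium, so the species is potassium-38.

K-38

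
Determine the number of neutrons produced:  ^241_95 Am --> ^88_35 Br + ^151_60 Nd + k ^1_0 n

Conserve mass number: 241 = 88 + 151 + k, so k = 241 − 239 = 2.
Check atomic number: 95 = 35 + 60 + 0 = 95. ✓

2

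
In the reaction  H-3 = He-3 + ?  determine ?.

beta-minus particle

Conserve mass number: 3 = 3 + A, so A = 0.
Conserve atomic number: 1 = 2 + Z, so Z = -1.
A = 0 and Z = -1 is e⁻ — a beta-minus particle.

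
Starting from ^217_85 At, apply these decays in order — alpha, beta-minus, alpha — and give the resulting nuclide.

Start: (A, Z) = (217, 85).
After α: (213, 83).
After β⁻: (213, 84).
After α: (209, 82).
Z = 82 is lead.

Pb-209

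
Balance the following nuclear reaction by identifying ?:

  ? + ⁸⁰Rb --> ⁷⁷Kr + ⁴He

Conserve mass number: A + 80 = 77 + 4, so A = 1.
Conserve atomic number: Z + 37 = 36 + 2, so Z = 1.
A = 1 and Z = 1 is ¹H — a proton.

proton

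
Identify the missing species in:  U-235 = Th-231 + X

Conserve mass number: 235 = 231 + A, so A = 4.
Conserve atomic number: 92 = 90 + Z, so Z = 2.
A = 4 and Z = 2 is He-4 — an alpha particle.

alpha particle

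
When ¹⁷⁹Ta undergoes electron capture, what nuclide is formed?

Electron capture: mass number changes by +0, atomic number by -1.
A: 179 = 179; Z: 73 − 1 = 72.
Z = 72 is hafnium, so the daughter is ¹⁷⁹Hf.

Hf-179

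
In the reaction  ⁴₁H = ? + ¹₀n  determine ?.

H-3

Conserve mass number: 4 = A + 1, so A = 3.
Conserve atomic number: 1 = Z + 0, so Z = 1.
A = 3 and Z = 1 is ³₁H — a triton.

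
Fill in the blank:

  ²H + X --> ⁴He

deuteron

Conserve mass number: 2 + A = 4, so A = 2.
Conserve atomic number: 1 + Z = 2, so Z = 1.
A = 2 and Z = 1 is ²H — a deuteron.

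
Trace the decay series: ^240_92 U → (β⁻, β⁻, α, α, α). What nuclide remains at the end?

Start: (A, Z) = (240, 92).
After β⁻: (240, 93).
After β⁻: (240, 94).
After α: (236, 92).
After α: (232, 90).
After α: (228, 88).
Z = 88 is radium.

Ra-228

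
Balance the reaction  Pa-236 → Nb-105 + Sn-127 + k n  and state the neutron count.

4

Conserve mass number: 236 = 105 + 127 + k, so k = 236 − 232 = 4.
Check atomic number: 91 = 41 + 50 + 0 = 91. ✓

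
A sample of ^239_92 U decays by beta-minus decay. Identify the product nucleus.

Beta-minus decay: mass number changes by +0, atomic number by +1.
A: 239 = 239; Z: 92 + 1 = 93.
Z = 93 is neptunium, so the daughter is ^239_93 Np.

Np-239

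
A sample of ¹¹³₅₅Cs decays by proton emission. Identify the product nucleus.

Xe-112

Proton emission: mass number changes by -1, atomic number by -1.
A: 113 − 1 = 112; Z: 55 − 1 = 54.
Z = 54 is xenon, so the daughter is ¹¹²₅₄Xe.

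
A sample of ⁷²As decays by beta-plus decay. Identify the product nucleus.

Beta-plus decay: mass number changes by +0, atomic number by -1.
A: 72 = 72; Z: 33 − 1 = 32.
Z = 32 is germanium, so the daughter is ⁷²Ge.

Ge-72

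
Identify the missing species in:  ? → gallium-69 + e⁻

Conserve mass number: A = 69 + 0, so A = 69.
Conserve atomic number: Z = 31 − 1, so Z = 30.
Z = 30 is zinc, so the species is zinc-69.

Zn-69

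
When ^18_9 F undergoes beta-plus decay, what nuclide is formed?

Beta-plus decay: mass number changes by +0, atomic number by -1.
A: 18 = 18; Z: 9 − 1 = 8.
Z = 8 is oxygen, so the daughter is ^18_8 O.

O-18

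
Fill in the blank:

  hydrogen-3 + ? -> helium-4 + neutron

Conserve mass number: 3 + A = 4 + 1, so A = 2.
Conserve atomic number: 1 + Z = 2 + 0, so Z = 1.
A = 2 and Z = 1 is hydrogen-2 — a deuteron.

deuteron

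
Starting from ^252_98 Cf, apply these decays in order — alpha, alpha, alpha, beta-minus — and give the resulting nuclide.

Np-240

Start: (A, Z) = (252, 98).
After α: (248, 96).
After α: (244, 94).
After α: (240, 92).
After β⁻: (240, 93).
Z = 93 is neptunium.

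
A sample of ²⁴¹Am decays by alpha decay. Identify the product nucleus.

Np-237

Alpha decay: mass number changes by -4, atomic number by -2.
A: 241 − 4 = 237; Z: 95 − 2 = 93.
Z = 93 is neptunium, so the daughter is ²³⁷Np.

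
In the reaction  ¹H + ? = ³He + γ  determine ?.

Conserve mass number: 1 + A = 3 + 0, so A = 2.
Conserve atomic number: 1 + Z = 2 + 0, so Z = 1.
A = 2 and Z = 1 is ²H — a deuteron.

deuteron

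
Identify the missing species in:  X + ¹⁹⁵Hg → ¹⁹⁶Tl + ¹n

Conserve mass number: A + 195 = 196 + 1, so A = 2.
Conserve atomic number: Z + 80 = 81 + 0, so Z = 1.
A = 2 and Z = 1 is ²H — a deuteron.

deuteron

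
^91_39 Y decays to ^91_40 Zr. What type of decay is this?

ΔA = 91 − 91 = 0; ΔZ = 40 − 39 = +1.
A is unchanged and Z rises by 1 — a neutron has become a proton (β⁻ decay).

beta-minus decay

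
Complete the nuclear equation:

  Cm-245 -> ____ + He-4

Conserve mass number: 245 = A + 4, so A = 241.
Conserve atomic number: 96 = Z + 2, so Z = 94.
Z = 94 is plutonium, so the species is Pu-241.

Pu-241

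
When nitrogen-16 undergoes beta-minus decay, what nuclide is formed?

O-16

Beta-minus decay: mass number changes by +0, atomic number by +1.
A: 16 = 16; Z: 7 + 1 = 8.
Z = 8 is oxygen, so the daughter is oxygen-16.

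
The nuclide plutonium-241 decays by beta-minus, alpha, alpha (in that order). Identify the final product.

Start: (A, Z) = (241, 94).
After β⁻: (241, 95).
After α: (237, 93).
After α: (233, 91).
Z = 91 is protactinium.

Pa-233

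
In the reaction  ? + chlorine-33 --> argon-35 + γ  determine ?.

deuteron

Conserve mass number: A + 33 = 35 + 0, so A = 2.
Conserve atomic number: Z + 17 = 18 + 0, so Z = 1.
A = 2 and Z = 1 is hydrogen-2 — a deuteron.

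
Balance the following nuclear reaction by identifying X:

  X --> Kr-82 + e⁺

Rb-82

Conserve mass number: A = 82 + 0, so A = 82.
Conserve atomic number: Z = 36 + 1, so Z = 37.
Z = 37 is rubidium, so the species is Rb-82.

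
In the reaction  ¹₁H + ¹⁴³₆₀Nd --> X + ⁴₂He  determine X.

Conserve mass number: 1 + 143 = A + 4, so A = 140.
Conserve atomic number: 1 + 60 = Z + 2, so Z = 59.
Z = 59 is praseodymium, so the species is ¹⁴⁰₅₉Pr.

Pr-140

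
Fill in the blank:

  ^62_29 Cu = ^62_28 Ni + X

positron

Conserve mass number: 62 = 62 + A, so A = 0.
Conserve atomic number: 29 = 28 + Z, so Z = 1.
A = 0 and Z = 1 is ^0_1 e — a positron.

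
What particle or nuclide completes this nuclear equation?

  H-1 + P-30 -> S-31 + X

gamma ray

Conserve mass number: 1 + 30 = 31 + A, so A = 0.
Conserve atomic number: 1 + 15 = 16 + Z, so Z = 0.
A = 0 and Z = 0 is γ — a gamma ray.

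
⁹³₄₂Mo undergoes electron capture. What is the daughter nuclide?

Nb-93

Electron capture: mass number changes by +0, atomic number by -1.
A: 93 = 93; Z: 42 − 1 = 41.
Z = 41 is niobium, so the daughter is ⁹³₄₁Nb.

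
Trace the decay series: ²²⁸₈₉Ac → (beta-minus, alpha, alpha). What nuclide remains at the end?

Rn-220

Start: (A, Z) = (228, 89).
After β⁻: (228, 90).
After α: (224, 88).
After α: (220, 86).
Z = 86 is radon.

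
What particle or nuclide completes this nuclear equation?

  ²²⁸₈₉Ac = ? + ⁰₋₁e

Th-228

Conserve mass number: 228 = A + 0, so A = 228.
Conserve atomic number: 89 = Z − 1, so Z = 90.
Z = 90 is thorium, so the species is ²²⁸₉₀Th.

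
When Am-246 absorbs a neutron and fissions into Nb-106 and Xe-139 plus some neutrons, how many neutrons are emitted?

2

Conserve mass number: 247 = 106 + 139 + k, so k = 247 − 245 = 2.
Check atomic number: 95 = 41 + 54 + 0 = 95. ✓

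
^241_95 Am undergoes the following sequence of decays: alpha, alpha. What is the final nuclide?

Start: (A, Z) = (241, 95).
After α: (237, 93).
After α: (233, 91).
Z = 91 is protactinium.

Pa-233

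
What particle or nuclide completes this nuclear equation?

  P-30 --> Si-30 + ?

positron

Conserve mass number: 30 = 30 + A, so A = 0.
Conserve atomic number: 15 = 14 + Z, so Z = 1.
A = 0 and Z = 1 is e⁺ — a positron.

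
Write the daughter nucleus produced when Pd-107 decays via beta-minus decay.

Beta-minus decay: mass number changes by +0, atomic number by +1.
A: 107 = 107; Z: 46 + 1 = 47.
Z = 47 is silver, so the daughter is Ag-107.

Ag-107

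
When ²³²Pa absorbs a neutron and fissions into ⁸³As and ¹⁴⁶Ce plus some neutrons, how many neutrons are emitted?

4

Conserve mass number: 233 = 83 + 146 + k, so k = 233 − 229 = 4.
Check atomic number: 91 = 33 + 58 + 0 = 91. ✓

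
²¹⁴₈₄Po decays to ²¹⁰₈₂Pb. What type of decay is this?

ΔA = 210 − 214 = -4; ΔZ = 82 − 84 = -2.
A drops by 4 and Z drops by 2 — the signature of alpha emission.

alpha decay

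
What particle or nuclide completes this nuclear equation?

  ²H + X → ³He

Conserve mass number: 2 + A = 3, so A = 1.
Conserve atomic number: 1 + Z = 2, so Z = 1.
A = 1 and Z = 1 is ¹H — a proton.

proton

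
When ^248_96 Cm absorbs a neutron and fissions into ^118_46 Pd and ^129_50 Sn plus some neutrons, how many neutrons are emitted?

Conserve mass number: 249 = 118 + 129 + k, so k = 249 − 247 = 2.
Check atomic number: 96 = 46 + 50 + 0 = 96. ✓

2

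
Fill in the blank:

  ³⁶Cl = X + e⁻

Conserve mass number: 36 = A + 0, so A = 36.
Conserve atomic number: 17 = Z − 1, so Z = 18.
Z = 18 is argon, so the species is ³⁶Ar.

Ar-36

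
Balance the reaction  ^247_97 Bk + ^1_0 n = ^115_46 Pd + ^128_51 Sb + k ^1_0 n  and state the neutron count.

Conserve mass number: 248 = 115 + 128 + k, so k = 248 − 243 = 5.
Check atomic number: 97 = 46 + 51 + 0 = 97. ✓

5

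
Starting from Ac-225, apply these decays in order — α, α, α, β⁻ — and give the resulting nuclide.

Po-213

Start: (A, Z) = (225, 89).
After α: (221, 87).
After α: (217, 85).
After α: (213, 83).
After β⁻: (213, 84).
Z = 84 is polonium.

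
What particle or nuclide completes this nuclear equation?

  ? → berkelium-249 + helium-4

Conserve mass number: A = 249 + 4, so A = 253.
Conserve atomic number: Z = 97 + 2, so Z = 99.
Z = 99 is einsteinium, so the species is einsteinium-253.

Es-253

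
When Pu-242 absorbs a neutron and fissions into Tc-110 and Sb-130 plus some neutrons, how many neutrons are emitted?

Conserve mass number: 243 = 110 + 130 + k, so k = 243 − 240 = 3.
Check atomic number: 94 = 43 + 51 + 0 = 94. ✓

3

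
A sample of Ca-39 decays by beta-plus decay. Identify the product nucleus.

K-39

Beta-plus decay: mass number changes by +0, atomic number by -1.
A: 39 = 39; Z: 20 − 1 = 19.
Z = 19 is potassium, so the daughter is K-39.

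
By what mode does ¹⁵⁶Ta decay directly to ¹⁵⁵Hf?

ΔA = 155 − 156 = -1; ΔZ = 72 − 73 = -1.
A drops by 1 and Z drops by 1 — a proton was emitted.

proton emission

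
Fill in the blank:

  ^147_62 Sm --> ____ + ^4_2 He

Conserve mass number: 147 = A + 4, so A = 143.
Conserve atomic number: 62 = Z + 2, so Z = 60.
Z = 60 is neodymium, so the species is ^143_60 Nd.

Nd-143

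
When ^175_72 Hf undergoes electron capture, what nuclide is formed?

Electron capture: mass number changes by +0, atomic number by -1.
A: 175 = 175; Z: 72 − 1 = 71.
Z = 71 is lutetium, so the daughter is ^175_71 Lu.

Lu-175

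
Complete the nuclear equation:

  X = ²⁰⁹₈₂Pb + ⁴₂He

Po-213

Conserve mass number: A = 209 + 4, so A = 213.
Conserve atomic number: Z = 82 + 2, so Z = 84.
Z = 84 is polonium, so the species is ²¹³₈₄Po.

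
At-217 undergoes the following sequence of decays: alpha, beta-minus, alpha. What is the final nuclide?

Start: (A, Z) = (217, 85).
After α: (213, 83).
After β⁻: (213, 84).
After α: (209, 82).
Z = 82 is lead.

Pb-209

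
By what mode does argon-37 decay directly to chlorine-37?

ΔA = 37 − 37 = 0; ΔZ = 17 − 18 = -1.
A is unchanged and Z drops by 1 — a proton has become a neutron (β⁺ emission or electron capture).

beta-plus decay or electron capture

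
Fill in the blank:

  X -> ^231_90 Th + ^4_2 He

Conserve mass number: A = 231 + 4, so A = 235.
Conserve atomic number: Z = 90 + 2, so Z = 92.
Z = 92 is uranium, so the species is ^235_92 U.

U-235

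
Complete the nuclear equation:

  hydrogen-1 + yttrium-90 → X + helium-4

Conserve mass number: 1 + 90 = A + 4, so A = 87.
Conserve atomic number: 1 + 39 = Z + 2, so Z = 38.
Z = 38 is strontium, so the species is strontium-87.

Sr-87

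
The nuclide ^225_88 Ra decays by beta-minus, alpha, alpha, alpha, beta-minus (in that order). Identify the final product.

Start: (A, Z) = (225, 88).
After β⁻: (225, 89).
After α: (221, 87).
After α: (217, 85).
After α: (213, 83).
After β⁻: (213, 84).
Z = 84 is polonium.

Po-213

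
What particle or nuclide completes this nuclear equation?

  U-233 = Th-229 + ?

alpha particle

Conserve mass number: 233 = 229 + A, so A = 4.
Conserve atomic number: 92 = 90 + Z, so Z = 2.
A = 4 and Z = 2 is He-4 — an alpha particle.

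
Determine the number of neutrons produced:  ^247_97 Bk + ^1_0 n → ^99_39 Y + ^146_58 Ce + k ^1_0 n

Conserve mass number: 248 = 99 + 146 + k, so k = 248 − 245 = 3.
Check atomic number: 97 = 39 + 58 + 0 = 97. ✓

3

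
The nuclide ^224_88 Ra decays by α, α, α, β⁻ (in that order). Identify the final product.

Start: (A, Z) = (224, 88).
After α: (220, 86).
After α: (216, 84).
After α: (212, 82).
After β⁻: (212, 83).
Z = 83 is bismuth.

Bi-212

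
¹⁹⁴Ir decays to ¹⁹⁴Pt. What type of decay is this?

ΔA = 194 − 194 = 0; ΔZ = 78 − 77 = +1.
A is unchanged and Z rises by 1 — a neutron has become a proton (β⁻ decay).

beta-minus decay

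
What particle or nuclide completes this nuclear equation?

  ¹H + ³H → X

He-4

Conserve mass number: 1 + 3 = A, so A = 4.
Conserve atomic number: 1 + 1 = Z, so Z = 2.
A = 4 and Z = 2 is ⁴He — an alpha particle.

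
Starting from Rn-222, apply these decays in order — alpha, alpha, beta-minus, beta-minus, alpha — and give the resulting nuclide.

Start: (A, Z) = (222, 86).
After α: (218, 84).
After α: (214, 82).
After β⁻: (214, 83).
After β⁻: (214, 84).
After α: (210, 82).
Z = 82 is lead.

Pb-210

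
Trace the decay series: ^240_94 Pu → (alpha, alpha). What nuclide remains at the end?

Start: (A, Z) = (240, 94).
After α: (236, 92).
After α: (232, 90).
Z = 90 is thorium.

Th-232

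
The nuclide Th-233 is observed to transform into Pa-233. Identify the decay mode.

ΔA = 233 − 233 = 0; ΔZ = 91 − 90 = +1.
A is unchanged and Z rises by 1 — a neutron has become a proton (β⁻ decay).

beta-minus decay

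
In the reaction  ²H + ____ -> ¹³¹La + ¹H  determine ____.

La-130

Conserve mass number: 2 + A = 131 + 1, so A = 130.
Conserve atomic number: 1 + Z = 57 + 1, so Z = 57.
Z = 57 is lanthanum, so the species is ¹³⁰La.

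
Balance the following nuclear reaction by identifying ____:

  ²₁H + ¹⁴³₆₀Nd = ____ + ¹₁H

Nd-144

Conserve mass number: 2 + 143 = A + 1, so A = 144.
Conserve atomic number: 1 + 60 = Z + 1, so Z = 60.
Z = 60 is neodymium, so the species is ¹⁴⁴₆₀Nd.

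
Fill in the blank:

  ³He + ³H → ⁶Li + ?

Conserve mass number: 3 + 3 = 6 + A, so A = 0.
Conserve atomic number: 2 + 1 = 3 + Z, so Z = 0.
A = 0 and Z = 0 is γ — a gamma ray.

gamma ray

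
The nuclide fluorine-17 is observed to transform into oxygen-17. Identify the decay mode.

beta-plus decay or electron capture

ΔA = 17 − 17 = 0; ΔZ = 8 − 9 = -1.
A is unchanged and Z drops by 1 — a proton has become a neutron (β⁺ emission or electron capture).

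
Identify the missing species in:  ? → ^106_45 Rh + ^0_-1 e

Conserve mass number: A = 106 + 0, so A = 106.
Conserve atomic number: Z = 45 − 1, so Z = 44.
Z = 44 is ruthenium, so the species is ^106_44 Ru.

Ru-106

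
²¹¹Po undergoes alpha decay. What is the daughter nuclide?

Pb-207

Alpha decay: mass number changes by -4, atomic number by -2.
A: 211 − 4 = 207; Z: 84 − 2 = 82.
Z = 82 is lead, so the daughter is ²⁰⁷Pb.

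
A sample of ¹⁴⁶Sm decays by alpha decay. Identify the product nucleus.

Nd-142

Alpha decay: mass number changes by -4, atomic number by -2.
A: 146 − 4 = 142; Z: 62 − 2 = 60.
Z = 60 is neodymium, so the daughter is ¹⁴²Nd.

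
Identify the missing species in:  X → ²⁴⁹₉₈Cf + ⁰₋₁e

Conserve mass number: A = 249 + 0, so A = 249.
Conserve atomic number: Z = 98 − 1, so Z = 97.
Z = 97 is berkelium, so the species is ²⁴⁹₉₇Bk.

Bk-249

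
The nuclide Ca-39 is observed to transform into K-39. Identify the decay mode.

beta-plus decay or electron capture

ΔA = 39 − 39 = 0; ΔZ = 19 − 20 = -1.
A is unchanged and Z drops by 1 — a proton has become a neutron (β⁺ emission or electron capture).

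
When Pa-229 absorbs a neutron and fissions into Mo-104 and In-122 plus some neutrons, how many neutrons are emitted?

4

Conserve mass number: 230 = 104 + 122 + k, so k = 230 − 226 = 4.
Check atomic number: 91 = 42 + 49 + 0 = 91. ✓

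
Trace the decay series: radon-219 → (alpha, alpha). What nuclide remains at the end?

Start: (A, Z) = (219, 86).
After α: (215, 84).
After α: (211, 82).
Z = 82 is lead.

Pb-211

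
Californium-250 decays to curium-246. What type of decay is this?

ΔA = 246 − 250 = -4; ΔZ = 96 − 98 = -2.
A drops by 4 and Z drops by 2 — the signature of alpha emission.

alpha decay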